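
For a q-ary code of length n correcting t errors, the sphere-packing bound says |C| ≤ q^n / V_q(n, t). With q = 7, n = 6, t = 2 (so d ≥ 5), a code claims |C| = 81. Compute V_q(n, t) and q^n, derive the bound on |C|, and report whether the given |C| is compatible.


V_q(n, t) = 577, q^n = 117649, Hamming bound = 203, |C| = 81 ≤ bound (satisfied).

Step 1: Compute V_q(n, t) = Σ_{j=0}^2 C(n, j) (q−1)^j.
  j = 0: C(6,0)·(6)^0 = 1·1 = 1.
  j = 1: C(6,1)·(6)^1 = 6·6 = 36.
  j = 2: C(6,2)·(6)^2 = 15·36 = 540.
  V_q(n, t) = 1 + 36 + 540 = 577.
Step 2: q^n = 7^6 = 117649.
Step 3: Hamming bound ⌊q^n / V_q(n,t)⌋ = ⌊117649/577⌋ = 203.
Step 4: Compare |C| = 81 to 203: satisfied.
The claimed |C| lies below the Hamming bound.


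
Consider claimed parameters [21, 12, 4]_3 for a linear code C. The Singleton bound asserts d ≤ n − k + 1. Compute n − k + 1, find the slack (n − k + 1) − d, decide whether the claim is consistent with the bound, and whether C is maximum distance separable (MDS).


Singleton RHS = n − k + 1 = 10, slack = 6, bound satisfied, not MDS.

Singleton bound: d ≤ n − k + 1.
Here n = 21, k = 12, so n − k + 1 = 10.
Given d = 4, check d ≤ 10: YES.
Slack = (n − k + 1) − d = 6.
The code is NOT MDS (slack = 6 > 0).
Description: the claimed parameters are [21, 12, 4]_3; such a code would be non-MDS.


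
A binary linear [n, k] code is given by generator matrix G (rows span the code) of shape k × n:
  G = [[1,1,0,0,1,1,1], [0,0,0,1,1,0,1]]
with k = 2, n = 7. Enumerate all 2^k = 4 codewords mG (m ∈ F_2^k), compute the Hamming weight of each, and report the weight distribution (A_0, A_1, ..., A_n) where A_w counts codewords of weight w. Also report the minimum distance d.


Weight distribution: A_0 = 1, A_3 = 1, A_4 = 1, A_5 = 1. Minimum distance d = 3.

Enumerate all 2^2 = 4 messages m ∈ F_2^2.
For each, compute codeword c = mG in F_2^7, then tally its weight.
  m = 00 → c = 0000000, weight = 0.
  m = 10 → c = 1100111, weight = 5.
  m = 01 → c = 0001101, weight = 3.
  m = 11 → c = 1101010, weight = 4.
Tally weights:
  weight 0: 1 codewords.
  weight 3: 1 codewords.
  weight 4: 1 codewords.
  weight 5: 1 codewords.
Minimum distance d = smallest w > 0 with A_w > 0 = 3.
Sanity: Σ A_w = 4 = 2^2 = 4 ✓.


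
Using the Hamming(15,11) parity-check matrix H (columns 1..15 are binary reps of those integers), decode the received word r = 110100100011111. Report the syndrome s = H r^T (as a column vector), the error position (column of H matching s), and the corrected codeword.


s = (1, 0, 1, 1)^T, error position = 11, corrected codeword c = 110100100001111

Compute s = H r^T mod 2 one row at a time:
  s_1 = 0 + 0 + 0 + 1 + 1 + 1 + 1 + 1 = 5 ≡ 1 (mod 2).
  s_2 = 1 + 0 + 0 + 1 + 1 + 1 + 1 + 1 = 6 ≡ 0 (mod 2).
  s_3 = 1 + 0 + 0 + 1 + 0 + 1 + 1 + 1 = 5 ≡ 1 (mod 2).
  s_4 = 1 + 0 + 0 + 1 + 0 + 1 + 1 + 1 = 5 ≡ 1 (mod 2).
s = (1, 0, 1, 1)^T — this equals column 11 of H (binary 1011), so error is at position 11.
Correct: flip bit 11 of r = 110100100011111 to get c = 110100100001111.


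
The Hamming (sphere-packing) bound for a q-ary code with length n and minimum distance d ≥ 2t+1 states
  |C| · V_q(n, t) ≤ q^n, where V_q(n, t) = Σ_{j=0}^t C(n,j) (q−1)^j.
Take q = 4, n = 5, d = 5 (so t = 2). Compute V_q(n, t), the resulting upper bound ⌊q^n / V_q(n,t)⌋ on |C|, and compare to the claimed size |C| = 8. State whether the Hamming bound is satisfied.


V_q(n, t) = 106, q^n = 1024, Hamming bound = 9, |C| = 8 ≤ bound (satisfied).

Step 1: Compute V_q(n, t) = Σ_{j=0}^2 C(n, j) (q−1)^j.
  j = 0: C(5,0)·(3)^0 = 1·1 = 1.
  j = 1: C(5,1)·(3)^1 = 5·3 = 15.
  j = 2: C(5,2)·(3)^2 = 10·9 = 90.
  V_q(n, t) = 1 + 15 + 90 = 106.
Step 2: q^n = 4^5 = 1024.
Step 3: Hamming bound ⌊q^n / V_q(n,t)⌋ = ⌊1024/106⌋ = 9.
Step 4: Compare |C| = 8 to 9: satisfied.
The claimed |C| lies below the Hamming bound.


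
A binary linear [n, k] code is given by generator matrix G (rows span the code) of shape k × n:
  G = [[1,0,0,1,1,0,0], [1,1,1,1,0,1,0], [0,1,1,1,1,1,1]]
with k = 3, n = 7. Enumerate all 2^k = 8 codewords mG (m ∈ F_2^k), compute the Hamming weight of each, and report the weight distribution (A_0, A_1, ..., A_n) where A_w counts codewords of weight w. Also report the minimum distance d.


Weight distribution: A_0 = 1, A_2 = 1, A_3 = 2, A_4 = 1, A_5 = 2, A_6 = 1. Minimum distance d = 2.

Enumerate all 2^3 = 8 messages m ∈ F_2^3.
For each, compute codeword c = mG in F_2^7, then tally its weight.
  m = 000 → c = 0000000, weight = 0.
  m = 100 → c = 1001100, weight = 3.
  m = 010 → c = 1111010, weight = 5.
  m = 110 → c = 0110110, weight = 4.
  m = 001 → c = 0111111, weight = 6.
  m = 101 → c = 1110011, weight = 5.
  m = 011 → c = 1000101, weight = 3.
  m = 111 → c = 0001001, weight = 2.
Tally weights:
  weight 0: 1 codewords.
  weight 2: 1 codewords.
  weight 3: 2 codewords.
  weight 4: 1 codewords.
  weight 5: 2 codewords.
  weight 6: 1 codewords.
Minimum distance d = smallest w > 0 with A_w > 0 = 2.
Sanity: Σ A_w = 8 = 2^3 = 8 ✓.


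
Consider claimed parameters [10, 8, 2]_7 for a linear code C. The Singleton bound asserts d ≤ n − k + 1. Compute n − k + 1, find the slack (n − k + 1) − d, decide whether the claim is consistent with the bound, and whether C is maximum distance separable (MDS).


Singleton RHS = n − k + 1 = 3, slack = 1, bound satisfied, not MDS.

Singleton bound: d ≤ n − k + 1.
Here n = 10, k = 8, so n − k + 1 = 3.
Given d = 2, check d ≤ 3: YES.
Slack = (n − k + 1) − d = 1.
The code is NOT MDS (slack = 1 > 0).
Description: the claimed parameters are [10, 8, 2]_7; such a code would be non-MDS.


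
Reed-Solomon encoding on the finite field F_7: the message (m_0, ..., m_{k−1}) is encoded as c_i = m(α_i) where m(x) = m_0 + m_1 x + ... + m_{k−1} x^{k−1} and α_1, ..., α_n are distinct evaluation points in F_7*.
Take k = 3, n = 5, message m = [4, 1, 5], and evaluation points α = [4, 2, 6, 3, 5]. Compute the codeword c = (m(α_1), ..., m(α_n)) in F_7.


c = [4, 5, 1, 3, 1]

Message polynomial: m(x) = 4 + 1·x + 5·x^2 (mod 7).
For each evaluation point α_i, compute m(α_i) mod 7:
  α_1 = 4: Horner steps 5 → 0 → 4, so m(4) = 4.
  α_2 = 2: Horner steps 5 → 4 → 5, so m(2) = 5.
  α_3 = 6: Horner steps 5 → 3 → 1, so m(6) = 1.
  α_4 = 3: Horner steps 5 → 2 → 3, so m(3) = 3.
  α_5 = 5: Horner steps 5 → 5 → 1, so m(5) = 1.
Codeword c = [4, 5, 1, 3, 1] ∈ F_7^5.


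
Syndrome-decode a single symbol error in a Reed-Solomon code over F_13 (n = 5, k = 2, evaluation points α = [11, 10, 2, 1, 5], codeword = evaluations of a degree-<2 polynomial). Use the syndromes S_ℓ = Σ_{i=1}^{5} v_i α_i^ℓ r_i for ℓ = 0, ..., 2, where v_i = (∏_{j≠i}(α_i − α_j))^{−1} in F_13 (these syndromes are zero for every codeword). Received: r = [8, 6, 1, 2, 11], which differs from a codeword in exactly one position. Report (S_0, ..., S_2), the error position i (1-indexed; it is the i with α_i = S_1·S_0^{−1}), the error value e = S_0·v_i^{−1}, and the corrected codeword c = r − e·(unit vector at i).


S = (6, 1, 11), error at position 1, error magnitude e = 3, c = [5, 6, 1, 2, 11].

Step 1: column multipliers v_i = (∏_{j≠i}(α_i − α_j))^{−1} mod 13.
  i = 1 (α = 11): (11−10)(11−2)(11−1)(11−5) = 1·9·10·6 = 540 ≡ 7, so v_1 = 7^{−1} = 2 (mod 13).
  i = 2 (α = 10): (10−11)(10−2)(10−1)(10−5) = (−1)·8·9·5 = −360 ≡ 4, so v_2 = 4^{−1} = 10 (mod 13).
  i = 3 (α = 2): (2−11)(2−10)(2−1)(2−5) = (−9)·(−8)·1·(−3) = −216 ≡ 5, so v_3 = 5^{−1} = 8 (mod 13).
  i = 4 (α = 1): (1−11)(1−10)(1−2)(1−5) = (−10)·(−9)·(−1)·(−4) = 360 ≡ 9, so v_4 = 9^{−1} = 3 (mod 13).
  i = 5 (α = 5): (5−11)(5−10)(5−2)(5−1) = (−6)·(−5)·3·4 = 360 ≡ 9, so v_5 = 9^{−1} = 3 (mod 13).
  v = [2, 10, 8, 3, 3].
Step 2: syndromes of r = [8, 6, 1, 2, 11] (all sums mod 13).
  S_0 = Σ v_i r_i = 2·8 + 10·6 + 8·1 + 3·2 + 3·11 = 123 ≡ 6.
  S_1 = Σ v_i α_i r_i = 2·11·8 + 10·10·6 + 8·2·1 + 3·1·2 + 3·5·11 = 963 ≡ 1.
  α_i^2 mod 13 = [4, 9, 4, 1, 12].
  S_2 = Σ v_i α_i^2 r_i = 2·4·8 + 10·9·6 + 8·4·1 + 3·1·2 + 3·12·11 = 1038 ≡ 11.
  S = (6, 1, 11) ≠ 0, so r is not a codeword (an error is present).
Step 3: locate the error. For a single error e at position i, S_ℓ = v_i·e·α_i^ℓ, so α_err = S_1/S_0.
  S_0^{−1} = 6^{−1} = 11 (mod 13), so α_err = 1·11 = 11 ≡ 11 = α_1. Error position i = 1.
  Consistency check: S_2/S_1 = 11·1 = 11 ≡ 11 = α_err ✓ (single-error assumption holds).
Step 4: error magnitude e = S_0/v_1 = S_0·∏_{j≠1}(α_1 − α_j) = 6·7 = 42 ≡ 3 (mod 13).
Step 5: correct position 1: c_1 = r_1 − e = 8 − 3 ≡ 5 (mod 13). Hence c = [5, 6, 1, 2, 11].
  Check: interpolating c through the α_i gives m(x) = 3 + 12·x (degree < 2) with m(α_i) = c_i for every i, so c is indeed a codeword.


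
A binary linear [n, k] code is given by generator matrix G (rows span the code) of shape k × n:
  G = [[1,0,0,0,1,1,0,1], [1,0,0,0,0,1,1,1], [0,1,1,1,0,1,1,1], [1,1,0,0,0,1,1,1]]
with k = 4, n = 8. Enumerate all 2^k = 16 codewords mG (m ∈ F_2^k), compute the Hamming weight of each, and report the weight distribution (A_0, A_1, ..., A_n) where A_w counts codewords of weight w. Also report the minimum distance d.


Weight distribution: A_0 = 1, A_1 = 1, A_2 = 1, A_3 = 2, A_4 = 3, A_5 = 5, A_6 = 3. Minimum distance d = 1.

Enumerate all 2^4 = 16 messages m ∈ F_2^4.
For each, compute codeword c = mG in F_2^8, then tally its weight.
  m = 0000 → c = 00000000, weight = 0.
  m = 1000 → c = 10001101, weight = 4.
  m = 0100 → c = 10000111, weight = 4.
  m = 1100 → c = 00001010, weight = 2.
  m = 0010 → c = 01110111, weight = 6.
  m = 1010 → c = 11111010, weight = 6.
  m = 0110 → c = 11110000, weight = 4.
  m = 1110 → c = 01111101, weight = 6.
  m = 0001 → c = 11000111, weight = 5.
  m = 1001 → c = 01001010, weight = 3.
  m = 0101 → c = 01000000, weight = 1.
  m = 1101 → c = 11001101, weight = 5.
  m = 0011 → c = 10110000, weight = 3.
  m = 1011 → c = 00111101, weight = 5.
  m = 0111 → c = 00110111, weight = 5.
  m = 1111 → c = 10111010, weight = 5.
Tally weights:
  weight 0: 1 codewords.
  weight 1: 1 codewords.
  weight 2: 1 codewords.
  weight 3: 2 codewords.
  weight 4: 3 codewords.
  weight 5: 5 codewords.
  weight 6: 3 codewords.
Minimum distance d = smallest w > 0 with A_w > 0 = 1.
Sanity: Σ A_w = 16 = 2^4 = 16 ✓.


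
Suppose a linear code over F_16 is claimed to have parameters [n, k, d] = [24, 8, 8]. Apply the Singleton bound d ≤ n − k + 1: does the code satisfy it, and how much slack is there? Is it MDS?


Singleton RHS = n − k + 1 = 17, slack = 9, bound satisfied, not MDS.

Singleton bound: d ≤ n − k + 1.
Here n = 24, k = 8, so n − k + 1 = 17.
Given d = 8, check d ≤ 17: YES.
Slack = (n − k + 1) − d = 9.
The code is NOT MDS (slack = 9 > 0).
Description: the claimed parameters are [24, 8, 8]_16; such a code would be non-MDS.


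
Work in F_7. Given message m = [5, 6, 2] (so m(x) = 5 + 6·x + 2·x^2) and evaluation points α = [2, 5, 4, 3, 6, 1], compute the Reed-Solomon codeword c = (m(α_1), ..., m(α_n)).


c = [4, 1, 5, 6, 1, 6]

Message polynomial: m(x) = 5 + 6·x + 2·x^2 (mod 7).
For each evaluation point α_i, compute m(α_i) mod 7:
  α_1 = 2: Horner steps 2 → 3 → 4, so m(2) = 4.
  α_2 = 5: Horner steps 2 → 2 → 1, so m(5) = 1.
  α_3 = 4: Horner steps 2 → 0 → 5, so m(4) = 5.
  α_4 = 3: Horner steps 2 → 5 → 6, so m(3) = 6.
  α_5 = 6: Horner steps 2 → 4 → 1, so m(6) = 1.
  α_6 = 1: Horner steps 2 → 1 → 6, so m(1) = 6.
Codeword c = [4, 1, 5, 6, 1, 6] ∈ F_7^6.


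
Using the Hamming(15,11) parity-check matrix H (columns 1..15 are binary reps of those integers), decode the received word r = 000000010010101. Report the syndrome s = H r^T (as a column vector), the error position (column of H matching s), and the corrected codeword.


s = (0, 0, 0, 1)^T, error position = 1, corrected codeword c = 100000010010101

Compute s = H r^T mod 2 one row at a time:
  s_1 = 1 + 0 + 0 + 1 + 0 + 1 + 0 + 1 = 4 ≡ 0 (mod 2).
  s_2 = 0 + 0 + 0 + 0 + 0 + 1 + 0 + 1 = 2 ≡ 0 (mod 2).
  s_3 = 0 + 0 + 0 + 0 + 0 + 1 + 0 + 1 = 2 ≡ 0 (mod 2).
  s_4 = 0 + 0 + 0 + 0 + 0 + 1 + 1 + 1 = 3 ≡ 1 (mod 2).
s = (0, 0, 0, 1)^T — this equals column 1 of H (binary 0001), so error is at position 1.
Correct: flip bit 1 of r = 000000010010101 to get c = 100000010010101.


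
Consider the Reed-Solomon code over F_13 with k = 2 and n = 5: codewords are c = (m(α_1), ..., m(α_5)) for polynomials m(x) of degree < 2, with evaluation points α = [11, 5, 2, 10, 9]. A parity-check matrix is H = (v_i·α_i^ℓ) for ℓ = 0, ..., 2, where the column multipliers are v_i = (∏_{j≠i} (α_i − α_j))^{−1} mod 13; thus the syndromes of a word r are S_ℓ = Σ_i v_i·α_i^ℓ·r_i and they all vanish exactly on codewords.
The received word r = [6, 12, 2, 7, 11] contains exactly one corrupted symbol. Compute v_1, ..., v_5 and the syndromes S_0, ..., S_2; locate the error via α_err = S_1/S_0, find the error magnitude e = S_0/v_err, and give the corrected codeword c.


S = (4, 10, 12), error at position 5, error magnitude e = 3, c = [6, 12, 2, 7, 8].

Step 1: column multipliers v_i = (∏_{j≠i}(α_i − α_j))^{−1} mod 13.
  i = 1 (α = 11): (11−5)(11−2)(11−10)(11−9) = 6·9·1·2 = 108 ≡ 4, so v_1 = 4^{−1} = 10 (mod 13).
  i = 2 (α = 5): (5−11)(5−2)(5−10)(5−9) = (−6)·3·(−5)·(−4) = −360 ≡ 4, so v_2 = 4^{−1} = 10 (mod 13).
  i = 3 (α = 2): (2−11)(2−5)(2−10)(2−9) = (−9)·(−3)·(−8)·(−7) = 1512 ≡ 4, so v_3 = 4^{−1} = 10 (mod 13).
  i = 4 (α = 10): (10−11)(10−5)(10−2)(10−9) = (−1)·5·8·1 = −40 ≡ 12, so v_4 = 12^{−1} = 12 (mod 13).
  i = 5 (α = 9): (9−11)(9−5)(9−2)(9−10) = (−2)·4·7·(−1) = 56 ≡ 4, so v_5 = 4^{−1} = 10 (mod 13).
  v = [10, 10, 10, 12, 10].
Step 2: syndromes of r = [6, 12, 2, 7, 11] (all sums mod 13).
  S_0 = Σ v_i r_i = 10·6 + 10·12 + 10·2 + 12·7 + 10·11 = 394 ≡ 4.
  S_1 = Σ v_i α_i r_i = 10·11·6 + 10·5·12 + 10·2·2 + 12·10·7 + 10·9·11 = 3130 ≡ 10.
  α_i^2 mod 13 = [4, 12, 4, 9, 3].
  S_2 = Σ v_i α_i^2 r_i = 10·4·6 + 10·12·12 + 10·4·2 + 12·9·7 + 10·3·11 = 2846 ≡ 12.
  S = (4, 10, 12) ≠ 0, so r is not a codeword (an error is present).
Step 3: locate the error. For a single error e at position i, S_ℓ = v_i·e·α_i^ℓ, so α_err = S_1/S_0.
  S_0^{−1} = 4^{−1} = 10 (mod 13), so α_err = 10·10 = 100 ≡ 9 = α_5. Error position i = 5.
  Consistency check: S_2/S_1 = 12·4 = 48 ≡ 9 = α_err ✓ (single-error assumption holds).
Step 4: error magnitude e = S_0/v_5 = S_0·∏_{j≠5}(α_5 − α_j) = 4·4 = 16 ≡ 3 (mod 13).
Step 5: correct position 5: c_5 = r_5 − e = 11 − 3 ≡ 8 (mod 13). Hence c = [6, 12, 2, 7, 8].
  Check: interpolating c through the α_i gives m(x) = 4 + 12·x (degree < 2) with m(α_i) = c_i for every i, so c is indeed a codeword.


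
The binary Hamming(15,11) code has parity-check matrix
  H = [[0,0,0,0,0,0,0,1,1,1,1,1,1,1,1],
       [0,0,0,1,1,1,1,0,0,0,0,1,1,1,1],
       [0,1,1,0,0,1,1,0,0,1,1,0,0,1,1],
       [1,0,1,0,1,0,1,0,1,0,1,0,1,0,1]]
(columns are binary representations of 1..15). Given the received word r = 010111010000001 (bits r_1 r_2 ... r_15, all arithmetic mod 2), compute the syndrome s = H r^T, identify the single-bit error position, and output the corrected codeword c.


s = (0, 0, 1, 0)^T, error position = 2, corrected codeword c = 000111010000001

Compute s = H r^T mod 2 one row at a time:
  s_1 = 1 + 0 + 0 + 0 + 0 + 0 + 0 + 1 = 2 ≡ 0 (mod 2).
  s_2 = 1 + 1 + 1 + 0 + 0 + 0 + 0 + 1 = 4 ≡ 0 (mod 2).
  s_3 = 1 + 0 + 1 + 0 + 0 + 0 + 0 + 1 = 3 ≡ 1 (mod 2).
  s_4 = 0 + 0 + 1 + 0 + 0 + 0 + 0 + 1 = 2 ≡ 0 (mod 2).
s = (0, 0, 1, 0)^T — this equals column 2 of H (binary 0010), so error is at position 2.
Correct: flip bit 2 of r = 010111010000001 to get c = 000111010000001.


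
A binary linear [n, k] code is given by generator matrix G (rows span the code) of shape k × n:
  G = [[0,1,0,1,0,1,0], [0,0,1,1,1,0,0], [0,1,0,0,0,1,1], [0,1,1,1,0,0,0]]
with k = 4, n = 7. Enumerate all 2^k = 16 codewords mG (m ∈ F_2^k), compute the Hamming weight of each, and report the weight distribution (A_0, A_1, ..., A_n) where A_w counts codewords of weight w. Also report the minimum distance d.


Weight distribution: A_0 = 1, A_2 = 3, A_3 = 8, A_4 = 3, A_6 = 1. Minimum distance d = 2.

Enumerate all 2^4 = 16 messages m ∈ F_2^4.
For each, compute codeword c = mG in F_2^7, then tally its weight.
  m = 0000 → c = 0000000, weight = 0.
  m = 1000 → c = 0101010, weight = 3.
  m = 0100 → c = 0011100, weight = 3.
  m = 1100 → c = 0110110, weight = 4.
  m = 0010 → c = 0100011, weight = 3.
  m = 1010 → c = 0001001, weight = 2.
  m = 0110 → c = 0111111, weight = 6.
  m = 1110 → c = 0010101, weight = 3.
  m = 0001 → c = 0111000, weight = 3.
  m = 1001 → c = 0010010, weight = 2.
  m = 0101 → c = 0100100, weight = 2.
  m = 1101 → c = 0001110, weight = 3.
  m = 0011 → c = 0011011, weight = 4.
  m = 1011 → c = 0110001, weight = 3.
  m = 0111 → c = 0000111, weight = 3.
  m = 1111 → c = 0101101, weight = 4.
Tally weights:
  weight 0: 1 codewords.
  weight 2: 3 codewords.
  weight 3: 8 codewords.
  weight 4: 3 codewords.
  weight 6: 1 codewords.
Minimum distance d = smallest w > 0 with A_w > 0 = 2.
Sanity: Σ A_w = 16 = 2^4 = 16 ✓.


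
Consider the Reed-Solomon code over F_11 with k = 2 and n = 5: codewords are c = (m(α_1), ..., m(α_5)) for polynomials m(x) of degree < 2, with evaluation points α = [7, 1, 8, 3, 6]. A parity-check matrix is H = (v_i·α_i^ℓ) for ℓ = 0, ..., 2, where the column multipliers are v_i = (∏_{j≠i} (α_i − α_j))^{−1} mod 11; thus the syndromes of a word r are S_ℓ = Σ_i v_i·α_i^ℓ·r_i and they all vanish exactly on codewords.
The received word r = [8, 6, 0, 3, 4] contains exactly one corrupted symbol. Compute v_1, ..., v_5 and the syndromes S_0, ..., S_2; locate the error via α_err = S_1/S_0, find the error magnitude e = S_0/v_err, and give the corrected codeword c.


S = (8, 9, 6), error at position 3, error magnitude e = 10, c = [8, 6, 1, 3, 4].

Step 1: column multipliers v_i = (∏_{j≠i}(α_i − α_j))^{−1} mod 11.
  i = 1 (α = 7): (7−1)(7−8)(7−3)(7−6) = 6·(−1)·4·1 = −24 ≡ 9, so v_1 = 9^{−1} = 5 (mod 11).
  i = 2 (α = 1): (1−7)(1−8)(1−3)(1−6) = (−6)·(−7)·(−2)·(−5) = 420 ≡ 2, so v_2 = 2^{−1} = 6 (mod 11).
  i = 3 (α = 8): (8−7)(8−1)(8−3)(8−6) = 1·7·5·2 = 70 ≡ 4, so v_3 = 4^{−1} = 3 (mod 11).
  i = 4 (α = 3): (3−7)(3−1)(3−8)(3−6) = (−4)·2·(−5)·(−3) = −120 ≡ 1, so v_4 = 1^{−1} = 1 (mod 11).
  i = 5 (α = 6): (6−7)(6−1)(6−8)(6−3) = (−1)·5·(−2)·3 = 30 ≡ 8, so v_5 = 8^{−1} = 7 (mod 11).
  v = [5, 6, 3, 1, 7].
Step 2: syndromes of r = [8, 6, 0, 3, 4] (all sums mod 11).
  S_0 = Σ v_i r_i = 5·8 + 6·6 + 3·0 + 1·3 + 7·4 = 107 ≡ 8.
  S_1 = Σ v_i α_i r_i = 5·7·8 + 6·1·6 + 3·8·0 + 1·3·3 + 7·6·4 = 493 ≡ 9.
  α_i^2 mod 11 = [5, 1, 9, 9, 3].
  S_2 = Σ v_i α_i^2 r_i = 5·5·8 + 6·1·6 + 3·9·0 + 1·9·3 + 7·3·4 = 347 ≡ 6.
  S = (8, 9, 6) ≠ 0, so r is not a codeword (an error is present).
Step 3: locate the error. For a single error e at position i, S_ℓ = v_i·e·α_i^ℓ, so α_err = S_1/S_0.
  S_0^{−1} = 8^{−1} = 7 (mod 11), so α_err = 9·7 = 63 ≡ 8 = α_3. Error position i = 3.
  Consistency check: S_2/S_1 = 6·5 = 30 ≡ 8 = α_err ✓ (single-error assumption holds).
Step 4: error magnitude e = S_0/v_3 = S_0·∏_{j≠3}(α_3 − α_j) = 8·4 = 32 ≡ 10 (mod 11).
Step 5: correct position 3: c_3 = r_3 − e = 0 − 10 ≡ 1 (mod 11). Hence c = [8, 6, 1, 3, 4].
  Check: interpolating c through the α_i gives m(x) = 2 + 4·x (degree < 2) with m(α_i) = c_i for every i, so c is indeed a codeword.


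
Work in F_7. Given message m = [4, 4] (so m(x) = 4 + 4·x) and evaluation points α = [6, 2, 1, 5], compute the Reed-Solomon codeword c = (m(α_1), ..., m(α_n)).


c = [0, 5, 1, 3]

Message polynomial: m(x) = 4 + 4·x (mod 7).
For each evaluation point α_i, compute m(α_i) mod 7:
  α_1 = 6: Horner steps 4 → 0, so m(6) = 0.
  α_2 = 2: Horner steps 4 → 5, so m(2) = 5.
  α_3 = 1: Horner steps 4 → 1, so m(1) = 1.
  α_4 = 5: Horner steps 4 → 3, so m(5) = 3.
Codeword c = [0, 5, 1, 3] ∈ F_7^4.


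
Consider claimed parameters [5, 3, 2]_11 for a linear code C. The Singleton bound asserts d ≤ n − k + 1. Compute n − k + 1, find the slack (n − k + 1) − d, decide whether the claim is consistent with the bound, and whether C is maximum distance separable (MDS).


Singleton RHS = n − k + 1 = 3, slack = 1, bound satisfied, not MDS.

Singleton bound: d ≤ n − k + 1.
Here n = 5, k = 3, so n − k + 1 = 3.
Given d = 2, check d ≤ 3: YES.
Slack = (n − k + 1) − d = 1.
The code is NOT MDS (slack = 1 > 0).
Description: the claimed parameters are [5, 3, 2]_11; such a code would be non-MDS.


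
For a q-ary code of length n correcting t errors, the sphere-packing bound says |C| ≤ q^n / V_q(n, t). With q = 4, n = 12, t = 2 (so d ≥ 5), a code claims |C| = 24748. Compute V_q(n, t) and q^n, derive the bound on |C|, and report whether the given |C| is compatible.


V_q(n, t) = 631, q^n = 16777216, Hamming bound = 26588, |C| = 24748 ≤ bound (satisfied).

Step 1: Compute V_q(n, t) = Σ_{j=0}^2 C(n, j) (q−1)^j.
  j = 0: C(12,0)·(3)^0 = 1·1 = 1.
  j = 1: C(12,1)·(3)^1 = 12·3 = 36.
  j = 2: C(12,2)·(3)^2 = 66·9 = 594.
  V_q(n, t) = 1 + 36 + 594 = 631.
Step 2: q^n = 4^12 = 16777216.
Step 3: Hamming bound ⌊q^n / V_q(n,t)⌋ = ⌊16777216/631⌋ = 26588.
Step 4: Compare |C| = 24748 to 26588: satisfied.
The claimed |C| lies below the Hamming bound.


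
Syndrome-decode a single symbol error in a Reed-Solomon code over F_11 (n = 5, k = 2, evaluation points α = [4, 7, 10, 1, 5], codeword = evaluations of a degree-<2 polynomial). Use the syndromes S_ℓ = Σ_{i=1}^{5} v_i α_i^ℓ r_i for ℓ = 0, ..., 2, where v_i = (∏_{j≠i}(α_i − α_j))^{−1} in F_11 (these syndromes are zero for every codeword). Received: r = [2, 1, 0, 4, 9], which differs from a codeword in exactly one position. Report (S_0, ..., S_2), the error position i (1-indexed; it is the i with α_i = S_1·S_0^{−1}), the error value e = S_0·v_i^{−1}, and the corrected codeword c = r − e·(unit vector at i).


S = (10, 10, 10), error at position 4, error magnitude e = 1, c = [2, 1, 0, 3, 9].

Step 1: column multipliers v_i = (∏_{j≠i}(α_i − α_j))^{−1} mod 11.
  i = 1 (α = 4): (4−7)(4−10)(4−1)(4−5) = (−3)·(−6)·3·(−1) = −54 ≡ 1, so v_1 = 1^{−1} = 1 (mod 11).
  i = 2 (α = 7): (7−4)(7−10)(7−1)(7−5) = 3·(−3)·6·2 = −108 ≡ 2, so v_2 = 2^{−1} = 6 (mod 11).
  i = 3 (α = 10): (10−4)(10−7)(10−1)(10−5) = 6·3·9·5 = 810 ≡ 7, so v_3 = 7^{−1} = 8 (mod 11).
  i = 4 (α = 1): (1−4)(1−7)(1−10)(1−5) = (−3)·(−6)·(−9)·(−4) = 648 ≡ 10, so v_4 = 10^{−1} = 10 (mod 11).
  i = 5 (α = 5): (5−4)(5−7)(5−10)(5−1) = 1·(−2)·(−5)·4 = 40 ≡ 7, so v_5 = 7^{−1} = 8 (mod 11).
  v = [1, 6, 8, 10, 8].
Step 2: syndromes of r = [2, 1, 0, 4, 9] (all sums mod 11).
  S_0 = Σ v_i r_i = 1·2 + 6·1 + 8·0 + 10·4 + 8·9 = 120 ≡ 10.
  S_1 = Σ v_i α_i r_i = 1·4·2 + 6·7·1 + 8·10·0 + 10·1·4 + 8·5·9 = 450 ≡ 10.
  α_i^2 mod 11 = [5, 5, 1, 1, 3].
  S_2 = Σ v_i α_i^2 r_i = 1·5·2 + 6·5·1 + 8·1·0 + 10·1·4 + 8·3·9 = 296 ≡ 10.
  S = (10, 10, 10) ≠ 0, so r is not a codeword (an error is present).
Step 3: locate the error. For a single error e at position i, S_ℓ = v_i·e·α_i^ℓ, so α_err = S_1/S_0.
  S_0^{−1} = 10^{−1} = 10 (mod 11), so α_err = 10·10 = 100 ≡ 1 = α_4. Error position i = 4.
  Consistency check: S_2/S_1 = 10·10 = 100 ≡ 1 = α_err ✓ (single-error assumption holds).
Step 4: error magnitude e = S_0/v_4 = S_0·∏_{j≠4}(α_4 − α_j) = 10·10 = 100 ≡ 1 (mod 11).
Step 5: correct position 4: c_4 = r_4 − e = 4 − 1 ≡ 3 (mod 11). Hence c = [2, 1, 0, 3, 9].
  Check: interpolating c through the α_i gives m(x) = 7 + 7·x (degree < 2) with m(α_i) = c_i for every i, so c is indeed a codeword.


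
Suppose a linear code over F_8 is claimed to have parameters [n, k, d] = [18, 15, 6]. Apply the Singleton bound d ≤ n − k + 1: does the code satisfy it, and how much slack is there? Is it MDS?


Singleton RHS = n − k + 1 = 4, slack = -2, bound violated (no such code; not MDS).

Singleton bound: d ≤ n − k + 1.
Here n = 18, k = 15, so n − k + 1 = 4.
Given d = 6, check d ≤ 4: NO.
Slack = (n − k + 1) − d = -2.
The slack is negative: d = 6 exceeds n − k + 1 = 4 by 2, so the Singleton bound is violated and no linear [18, 15, 6]_8 code can exist. In particular it is not MDS (MDS requires d = n − k + 1 exactly).
Description: the claimed parameters are [18, 15, 6]_8; such a code would be impossible (violates the Singleton bound).


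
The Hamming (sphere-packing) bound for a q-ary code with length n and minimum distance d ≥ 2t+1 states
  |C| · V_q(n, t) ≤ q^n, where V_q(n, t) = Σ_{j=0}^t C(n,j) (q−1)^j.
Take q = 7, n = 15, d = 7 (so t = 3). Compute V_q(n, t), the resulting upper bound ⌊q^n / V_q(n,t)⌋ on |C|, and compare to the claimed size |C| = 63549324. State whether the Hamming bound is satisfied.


V_q(n, t) = 102151, q^n = 4747561509943, Hamming bound = 46475918, |C| = 63549324 > bound (violated).

Step 1: Compute V_q(n, t) = Σ_{j=0}^3 C(n, j) (q−1)^j.
  j = 0: C(15,0)·(6)^0 = 1·1 = 1.
  j = 1: C(15,1)·(6)^1 = 15·6 = 90.
  j = 2: C(15,2)·(6)^2 = 105·36 = 3780.
  j = 3: C(15,3)·(6)^3 = 455·216 = 98280.
  V_q(n, t) = 1 + 90 + 3780 + 98280 = 102151.
Step 2: q^n = 7^15 = 4747561509943.
Step 3: Hamming bound ⌊q^n / V_q(n,t)⌋ = ⌊4747561509943/102151⌋ = 46475918.
Step 4: Compare |C| = 63549324 to 46475918: violated.
The claimed |C| lies above the Hamming bound, so no 7-ary code of length 15 with d ≥ 7 can have 63549324 codewords.


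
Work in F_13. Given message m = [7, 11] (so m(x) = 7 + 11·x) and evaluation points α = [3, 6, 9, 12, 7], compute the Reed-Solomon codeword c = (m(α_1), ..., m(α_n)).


c = [1, 8, 2, 9, 6]

Message polynomial: m(x) = 7 + 11·x (mod 13).
For each evaluation point α_i, compute m(α_i) mod 13:
  α_1 = 3: Horner steps 11 → 1, so m(3) = 1.
  α_2 = 6: Horner steps 11 → 8, so m(6) = 8.
  α_3 = 9: Horner steps 11 → 2, so m(9) = 2.
  α_4 = 12: Horner steps 11 → 9, so m(12) = 9.
  α_5 = 7: Horner steps 11 → 6, so m(7) = 6.
Codeword c = [1, 8, 2, 9, 6] ∈ F_13^5.


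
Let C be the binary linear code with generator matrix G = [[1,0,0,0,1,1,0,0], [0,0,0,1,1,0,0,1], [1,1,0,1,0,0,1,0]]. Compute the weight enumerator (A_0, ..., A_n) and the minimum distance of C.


Weight distribution: A_0 = 1, A_3 = 2, A_4 = 3, A_5 = 2. Minimum distance d = 3.

Enumerate all 2^3 = 8 messages m ∈ F_2^3.
For each, compute codeword c = mG in F_2^8, then tally its weight.
  m = 000 → c = 00000000, weight = 0.
  m = 100 → c = 10001100, weight = 3.
  m = 010 → c = 00011001, weight = 3.
  m = 110 → c = 10010101, weight = 4.
  m = 001 → c = 11010010, weight = 4.
  m = 101 → c = 01011110, weight = 5.
  m = 011 → c = 11001011, weight = 5.
  m = 111 → c = 01000111, weight = 4.
Tally weights:
  weight 0: 1 codewords.
  weight 3: 2 codewords.
  weight 4: 3 codewords.
  weight 5: 2 codewords.
Minimum distance d = smallest w > 0 with A_w > 0 = 3.
Sanity: Σ A_w = 8 = 2^3 = 8 ✓.


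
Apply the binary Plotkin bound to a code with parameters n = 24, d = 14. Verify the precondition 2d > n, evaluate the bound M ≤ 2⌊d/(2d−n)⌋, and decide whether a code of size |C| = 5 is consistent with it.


Plotkin bound M ≤ 6; given |C| = 5 ≤ bound (satisfied).

Check applicability: 2d = 28, n = 24.
2d − n = 4 > 0, so Plotkin applies.
Compute d/(2d−n) = 14/4 ≈ 3.5000.
⌊d/(2d−n)⌋ = 3.
Plotkin bound: M ≤ 2·3 = 6.
Given |C| = 5, check: satisfied.
This |C| is below the Plotkin bound.


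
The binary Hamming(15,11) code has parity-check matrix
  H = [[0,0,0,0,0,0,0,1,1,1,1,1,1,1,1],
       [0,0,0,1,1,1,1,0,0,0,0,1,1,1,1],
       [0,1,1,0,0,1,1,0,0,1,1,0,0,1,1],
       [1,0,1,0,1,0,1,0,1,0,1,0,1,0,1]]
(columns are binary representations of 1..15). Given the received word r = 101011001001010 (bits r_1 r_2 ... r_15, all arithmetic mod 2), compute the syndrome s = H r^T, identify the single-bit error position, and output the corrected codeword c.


s = (1, 0, 1, 0)^T, error position = 10, corrected codeword c = 101011001101010

Compute s = H r^T mod 2 one row at a time:
  s_1 = 0 + 1 + 0 + 0 + 1 + 0 + 1 + 0 = 3 ≡ 1 (mod 2).
  s_2 = 0 + 1 + 1 + 0 + 1 + 0 + 1 + 0 = 4 ≡ 0 (mod 2).
  s_3 = 0 + 1 + 1 + 0 + 0 + 0 + 1 + 0 = 3 ≡ 1 (mod 2).
  s_4 = 1 + 1 + 1 + 0 + 1 + 0 + 0 + 0 = 4 ≡ 0 (mod 2).
s = (1, 0, 1, 0)^T — this equals column 10 of H (binary 1010), so error is at position 10.
Correct: flip bit 10 of r = 101011001001010 to get c = 101011001101010.


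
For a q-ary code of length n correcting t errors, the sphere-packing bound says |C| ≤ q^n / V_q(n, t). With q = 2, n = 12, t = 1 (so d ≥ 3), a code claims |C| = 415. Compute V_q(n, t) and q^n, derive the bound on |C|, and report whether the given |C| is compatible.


V_q(n, t) = 13, q^n = 4096, Hamming bound = 315, |C| = 415 > bound (violated).

Step 1: Compute V_q(n, t) = Σ_{j=0}^1 C(n, j) (q−1)^j.
  j = 0: C(12,0)·(1)^0 = 1·1 = 1.
  j = 1: C(12,1)·(1)^1 = 12·1 = 12.
  V_q(n, t) = 1 + 12 = 13.
Step 2: q^n = 2^12 = 4096.
Step 3: Hamming bound ⌊q^n / V_q(n,t)⌋ = ⌊4096/13⌋ = 315.
Step 4: Compare |C| = 415 to 315: violated.
The claimed |C| lies above the Hamming bound, so no 2-ary code of length 12 with d ≥ 3 can have 415 codewords.


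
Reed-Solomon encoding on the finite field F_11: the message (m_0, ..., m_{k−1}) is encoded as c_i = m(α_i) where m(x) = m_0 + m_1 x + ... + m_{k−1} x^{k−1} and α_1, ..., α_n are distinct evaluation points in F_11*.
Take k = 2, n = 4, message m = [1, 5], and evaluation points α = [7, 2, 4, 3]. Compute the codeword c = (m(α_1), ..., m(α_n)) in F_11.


c = [3, 0, 10, 5]

Message polynomial: m(x) = 1 + 5·x (mod 11).
For each evaluation point α_i, compute m(α_i) mod 11:
  α_1 = 7: Horner steps 5 → 3, so m(7) = 3.
  α_2 = 2: Horner steps 5 → 0, so m(2) = 0.
  α_3 = 4: Horner steps 5 → 10, so m(4) = 10.
  α_4 = 3: Horner steps 5 → 5, so m(3) = 5.
Codeword c = [3, 0, 10, 5] ∈ F_11^4.


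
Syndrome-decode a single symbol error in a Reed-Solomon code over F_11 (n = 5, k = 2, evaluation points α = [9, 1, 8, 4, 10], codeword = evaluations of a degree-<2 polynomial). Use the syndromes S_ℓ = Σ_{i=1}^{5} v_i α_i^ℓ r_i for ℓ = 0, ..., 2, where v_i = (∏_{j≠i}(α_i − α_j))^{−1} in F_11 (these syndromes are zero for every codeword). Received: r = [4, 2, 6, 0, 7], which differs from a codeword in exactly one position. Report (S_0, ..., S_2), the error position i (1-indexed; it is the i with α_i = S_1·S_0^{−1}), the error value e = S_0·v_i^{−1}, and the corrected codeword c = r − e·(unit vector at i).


S = (5, 7, 1), error at position 3, error magnitude e = 5, c = [4, 2, 1, 0, 7].

Step 1: column multipliers v_i = (∏_{j≠i}(α_i − α_j))^{−1} mod 11.
  i = 1 (α = 9): (9−1)(9−8)(9−4)(9−10) = 8·1·5·(−1) = −40 ≡ 4, so v_1 = 4^{−1} = 3 (mod 11).
  i = 2 (α = 1): (1−9)(1−8)(1−4)(1−10) = (−8)·(−7)·(−3)·(−9) = 1512 ≡ 5, so v_2 = 5^{−1} = 9 (mod 11).
  i = 3 (α = 8): (8−9)(8−1)(8−4)(8−10) = (−1)·7·4·(−2) = 56 ≡ 1, so v_3 = 1^{−1} = 1 (mod 11).
  i = 4 (α = 4): (4−9)(4−1)(4−8)(4−10) = (−5)·3·(−4)·(−6) = −360 ≡ 3, so v_4 = 3^{−1} = 4 (mod 11).
  i = 5 (α = 10): (10−9)(10−1)(10−8)(10−4) = 1·9·2·6 = 108 ≡ 9, so v_5 = 9^{−1} = 5 (mod 11).
  v = [3, 9, 1, 4, 5].
Step 2: syndromes of r = [4, 2, 6, 0, 7] (all sums mod 11).
  S_0 = Σ v_i r_i = 3·4 + 9·2 + 1·6 + 4·0 + 5·7 = 71 ≡ 5.
  S_1 = Σ v_i α_i r_i = 3·9·4 + 9·1·2 + 1·8·6 + 4·4·0 + 5·10·7 = 524 ≡ 7.
  α_i^2 mod 11 = [4, 1, 9, 5, 1].
  S_2 = Σ v_i α_i^2 r_i = 3·4·4 + 9·1·2 + 1·9·6 + 4·5·0 + 5·1·7 = 155 ≡ 1.
  S = (5, 7, 1) ≠ 0, so r is not a codeword (an error is present).
Step 3: locate the error. For a single error e at position i, S_ℓ = v_i·e·α_i^ℓ, so α_err = S_1/S_0.
  S_0^{−1} = 5^{−1} = 9 (mod 11), so α_err = 7·9 = 63 ≡ 8 = α_3. Error position i = 3.
  Consistency check: S_2/S_1 = 1·8 = 8 ≡ 8 = α_err ✓ (single-error assumption holds).
Step 4: error magnitude e = S_0/v_3 = S_0·∏_{j≠3}(α_3 − α_j) = 5·1 = 5 ≡ 5 (mod 11).
Step 5: correct position 3: c_3 = r_3 − e = 6 − 5 ≡ 1 (mod 11). Hence c = [4, 2, 1, 0, 7].
  Check: interpolating c through the α_i gives m(x) = 10 + 3·x (degree < 2) with m(α_i) = c_i for every i, so c is indeed a codeword.


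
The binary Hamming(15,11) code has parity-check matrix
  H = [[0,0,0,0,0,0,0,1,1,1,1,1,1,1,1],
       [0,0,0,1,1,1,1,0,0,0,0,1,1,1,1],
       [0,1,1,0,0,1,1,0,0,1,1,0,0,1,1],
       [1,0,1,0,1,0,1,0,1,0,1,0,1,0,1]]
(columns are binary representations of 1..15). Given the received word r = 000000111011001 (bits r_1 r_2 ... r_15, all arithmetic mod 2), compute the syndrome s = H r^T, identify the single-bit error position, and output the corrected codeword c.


s = (1, 1, 1, 0)^T, error position = 14, corrected codeword c = 000000111011011

Compute s = H r^T mod 2 one row at a time:
  s_1 = 1 + 1 + 0 + 1 + 1 + 0 + 0 + 1 = 5 ≡ 1 (mod 2).
  s_2 = 0 + 0 + 0 + 1 + 1 + 0 + 0 + 1 = 3 ≡ 1 (mod 2).
  s_3 = 0 + 0 + 0 + 1 + 0 + 1 + 0 + 1 = 3 ≡ 1 (mod 2).
  s_4 = 0 + 0 + 0 + 1 + 1 + 1 + 0 + 1 = 4 ≡ 0 (mod 2).
s = (1, 1, 1, 0)^T — this equals column 14 of H (binary 1110), so error is at position 14.
Correct: flip bit 14 of r = 000000111011001 to get c = 000000111011011.


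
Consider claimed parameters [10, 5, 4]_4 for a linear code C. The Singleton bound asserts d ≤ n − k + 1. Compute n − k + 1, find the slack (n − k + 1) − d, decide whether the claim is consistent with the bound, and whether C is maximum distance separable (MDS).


Singleton RHS = n − k + 1 = 6, slack = 2, bound satisfied, not MDS.

Singleton bound: d ≤ n − k + 1.
Here n = 10, k = 5, so n − k + 1 = 6.
Given d = 4, check d ≤ 6: YES.
Slack = (n − k + 1) − d = 2.
The code is NOT MDS (slack = 2 > 0).
Description: the claimed parameters are [10, 5, 4]_4; such a code would be non-MDS.


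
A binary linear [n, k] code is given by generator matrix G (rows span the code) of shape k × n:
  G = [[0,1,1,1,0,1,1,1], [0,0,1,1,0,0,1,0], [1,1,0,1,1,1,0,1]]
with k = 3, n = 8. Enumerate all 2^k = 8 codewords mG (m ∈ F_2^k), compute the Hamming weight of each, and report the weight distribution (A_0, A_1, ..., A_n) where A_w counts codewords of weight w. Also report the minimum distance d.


Weight distribution: A_0 = 1, A_3 = 3, A_4 = 1, A_6 = 2, A_7 = 1. Minimum distance d = 3.

Enumerate all 2^3 = 8 messages m ∈ F_2^3.
For each, compute codeword c = mG in F_2^8, then tally its weight.
  m = 000 → c = 00000000, weight = 0.
  m = 100 → c = 01110111, weight = 6.
  m = 010 → c = 00110010, weight = 3.
  m = 110 → c = 01000101, weight = 3.
  m = 001 → c = 11011101, weight = 6.
  m = 101 → c = 10101010, weight = 4.
  m = 011 → c = 11101111, weight = 7.
  m = 111 → c = 10011000, weight = 3.
Tally weights:
  weight 0: 1 codewords.
  weight 3: 3 codewords.
  weight 4: 1 codewords.
  weight 6: 2 codewords.
  weight 7: 1 codewords.
Minimum distance d = smallest w > 0 with A_w > 0 = 3.
Sanity: Σ A_w = 8 = 2^3 = 8 ✓.


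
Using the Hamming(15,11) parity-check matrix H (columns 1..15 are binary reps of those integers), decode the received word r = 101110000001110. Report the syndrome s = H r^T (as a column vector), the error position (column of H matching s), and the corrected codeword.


s = (1, 1, 0, 0)^T, error position = 12, corrected codeword c = 101110000000110

Compute s = H r^T mod 2 one row at a time:
  s_1 = 0 + 0 + 0 + 0 + 1 + 1 + 1 + 0 = 3 ≡ 1 (mod 2).
  s_2 = 1 + 1 + 0 + 0 + 1 + 1 + 1 + 0 = 5 ≡ 1 (mod 2).
  s_3 = 0 + 1 + 0 + 0 + 0 + 0 + 1 + 0 = 2 ≡ 0 (mod 2).
  s_4 = 1 + 1 + 1 + 0 + 0 + 0 + 1 + 0 = 4 ≡ 0 (mod 2).
s = (1, 1, 0, 0)^T — this equals column 12 of H (binary 1100), so error is at position 12.
Correct: flip bit 12 of r = 101110000001110 to get c = 101110000000110.


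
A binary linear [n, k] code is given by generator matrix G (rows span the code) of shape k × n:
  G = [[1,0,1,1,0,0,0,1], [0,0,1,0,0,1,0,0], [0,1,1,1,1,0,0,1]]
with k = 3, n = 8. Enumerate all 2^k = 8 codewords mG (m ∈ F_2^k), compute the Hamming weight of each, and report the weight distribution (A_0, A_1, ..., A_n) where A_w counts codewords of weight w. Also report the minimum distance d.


Weight distribution: A_0 = 1, A_2 = 1, A_3 = 1, A_4 = 2, A_5 = 3. Minimum distance d = 2.

Enumerate all 2^3 = 8 messages m ∈ F_2^3.
For each, compute codeword c = mG in F_2^8, then tally its weight.
  m = 000 → c = 00000000, weight = 0.
  m = 100 → c = 10110001, weight = 4.
  m = 010 → c = 00100100, weight = 2.
  m = 110 → c = 10010101, weight = 4.
  m = 001 → c = 01111001, weight = 5.
  m = 101 → c = 11001000, weight = 3.
  m = 011 → c = 01011101, weight = 5.
  m = 111 → c = 11101100, weight = 5.
Tally weights:
  weight 0: 1 codewords.
  weight 2: 1 codewords.
  weight 3: 1 codewords.
  weight 4: 2 codewords.
  weight 5: 3 codewords.
Minimum distance d = smallest w > 0 with A_w > 0 = 2.
Sanity: Σ A_w = 8 = 2^3 = 8 ✓.


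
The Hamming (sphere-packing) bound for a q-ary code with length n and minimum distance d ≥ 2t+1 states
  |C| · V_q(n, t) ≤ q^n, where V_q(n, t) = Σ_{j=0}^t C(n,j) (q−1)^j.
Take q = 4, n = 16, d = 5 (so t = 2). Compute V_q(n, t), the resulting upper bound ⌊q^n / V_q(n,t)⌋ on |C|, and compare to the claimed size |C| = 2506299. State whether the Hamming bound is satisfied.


V_q(n, t) = 1129, q^n = 4294967296, Hamming bound = 3804222, |C| = 2506299 ≤ bound (satisfied).

Step 1: Compute V_q(n, t) = Σ_{j=0}^2 C(n, j) (q−1)^j.
  j = 0: C(16,0)·(3)^0 = 1·1 = 1.
  j = 1: C(16,1)·(3)^1 = 16·3 = 48.
  j = 2: C(16,2)·(3)^2 = 120·9 = 1080.
  V_q(n, t) = 1 + 48 + 1080 = 1129.
Step 2: q^n = 4^16 = 4294967296.
Step 3: Hamming bound ⌊q^n / V_q(n,t)⌋ = ⌊4294967296/1129⌋ = 3804222.
Step 4: Compare |C| = 2506299 to 3804222: satisfied.
The claimed |C| lies below the Hamming bound.


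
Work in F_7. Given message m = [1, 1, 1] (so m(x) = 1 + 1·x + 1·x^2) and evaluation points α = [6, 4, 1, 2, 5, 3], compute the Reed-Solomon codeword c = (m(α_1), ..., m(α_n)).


c = [1, 0, 3, 0, 3, 6]

Message polynomial: m(x) = 1 + 1·x + 1·x^2 (mod 7).
For each evaluation point α_i, compute m(α_i) mod 7:
  α_1 = 6: Horner steps 1 → 0 → 1, so m(6) = 1.
  α_2 = 4: Horner steps 1 → 5 → 0, so m(4) = 0.
  α_3 = 1: Horner steps 1 → 2 → 3, so m(1) = 3.
  α_4 = 2: Horner steps 1 → 3 → 0, so m(2) = 0.
  α_5 = 5: Horner steps 1 → 6 → 3, so m(5) = 3.
  α_6 = 3: Horner steps 1 → 4 → 6, so m(3) = 6.
Codeword c = [1, 0, 3, 0, 3, 6] ∈ F_7^6.


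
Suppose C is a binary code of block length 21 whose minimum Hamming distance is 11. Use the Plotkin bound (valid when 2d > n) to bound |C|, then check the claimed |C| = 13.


Plotkin bound M ≤ 22; given |C| = 13 ≤ bound (satisfied).

Check applicability: 2d = 22, n = 21.
2d − n = 1 > 0, so Plotkin applies.
Compute d/(2d−n) = 11/1 ≈ 11.0000.
⌊d/(2d−n)⌋ = 11.
Plotkin bound: M ≤ 2·11 = 22.
Given |C| = 13, check: satisfied.
This |C| is below the Plotkin bound.


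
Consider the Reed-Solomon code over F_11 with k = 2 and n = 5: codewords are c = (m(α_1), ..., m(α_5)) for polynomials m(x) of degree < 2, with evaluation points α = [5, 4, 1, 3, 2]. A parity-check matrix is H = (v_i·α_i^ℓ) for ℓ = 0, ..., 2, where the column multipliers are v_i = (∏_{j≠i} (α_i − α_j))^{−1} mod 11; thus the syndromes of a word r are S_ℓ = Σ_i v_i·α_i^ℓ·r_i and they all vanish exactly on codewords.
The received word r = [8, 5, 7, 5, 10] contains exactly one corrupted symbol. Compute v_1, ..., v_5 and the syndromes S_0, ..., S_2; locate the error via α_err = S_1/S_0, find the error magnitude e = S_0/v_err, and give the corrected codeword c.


S = (9, 5, 4), error at position 4, error magnitude e = 3, c = [8, 5, 7, 2, 10].

Step 1: column multipliers v_i = (∏_{j≠i}(α_i − α_j))^{−1} mod 11.
  i = 1 (α = 5): (5−4)(5−1)(5−3)(5−2) = 1·4·2·3 = 24 ≡ 2, so v_1 = 2^{−1} = 6 (mod 11).
  i = 2 (α = 4): (4−5)(4−1)(4−3)(4−2) = (−1)·3·1·2 = −6 ≡ 5, so v_2 = 5^{−1} = 9 (mod 11).
  i = 3 (α = 1): (1−5)(1−4)(1−3)(1−2) = (−4)·(−3)·(−2)·(−1) = 24 ≡ 2, so v_3 = 2^{−1} = 6 (mod 11).
  i = 4 (α = 3): (3−5)(3−4)(3−1)(3−2) = (−2)·(−1)·2·1 = 4 ≡ 4, so v_4 = 4^{−1} = 3 (mod 11).
  i = 5 (α = 2): (2−5)(2−4)(2−1)(2−3) = (−3)·(−2)·1·(−1) = −6 ≡ 5, so v_5 = 5^{−1} = 9 (mod 11).
  v = [6, 9, 6, 3, 9].
Step 2: syndromes of r = [8, 5, 7, 5, 10] (all sums mod 11).
  S_0 = Σ v_i r_i = 6·8 + 9·5 + 6·7 + 3·5 + 9·10 = 240 ≡ 9.
  S_1 = Σ v_i α_i r_i = 6·5·8 + 9·4·5 + 6·1·7 + 3·3·5 + 9·2·10 = 687 ≡ 5.
  α_i^2 mod 11 = [3, 5, 1, 9, 4].
  S_2 = Σ v_i α_i^2 r_i = 6·3·8 + 9·5·5 + 6·1·7 + 3·9·5 + 9·4·10 = 906 ≡ 4.
  S = (9, 5, 4) ≠ 0, so r is not a codeword (an error is present).
Step 3: locate the error. For a single error e at position i, S_ℓ = v_i·e·α_i^ℓ, so α_err = S_1/S_0.
  S_0^{−1} = 9^{−1} = 5 (mod 11), so α_err = 5·5 = 25 ≡ 3 = α_4. Error position i = 4.
  Consistency check: S_2/S_1 = 4·9 = 36 ≡ 3 = α_err ✓ (single-error assumption holds).
Step 4: error magnitude e = S_0/v_4 = S_0·∏_{j≠4}(α_4 − α_j) = 9·4 = 36 ≡ 3 (mod 11).
Step 5: correct position 4: c_4 = r_4 − e = 5 − 3 ≡ 2 (mod 11). Hence c = [8, 5, 7, 2, 10].
  Check: interpolating c through the α_i gives m(x) = 4 + 3·x (degree < 2) with m(α_i) = c_i for every i, so c is indeed a codeword.
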